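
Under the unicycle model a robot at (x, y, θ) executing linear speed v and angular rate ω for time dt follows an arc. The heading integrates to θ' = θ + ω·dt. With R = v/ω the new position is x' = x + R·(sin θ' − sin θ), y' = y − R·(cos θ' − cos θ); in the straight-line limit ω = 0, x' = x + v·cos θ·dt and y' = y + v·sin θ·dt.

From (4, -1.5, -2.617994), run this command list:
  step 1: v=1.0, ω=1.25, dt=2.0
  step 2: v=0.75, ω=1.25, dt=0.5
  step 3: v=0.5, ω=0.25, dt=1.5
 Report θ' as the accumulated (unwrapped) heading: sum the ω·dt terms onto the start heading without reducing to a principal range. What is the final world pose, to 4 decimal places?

step 1: θ'=-0.1180 (R=0.8000) → pose (4.3058, -2.9873, -0.1180)
step 2: θ'=0.5070 (R=0.6000) → pose (4.6678, -2.9160, 0.5070)
step 3: θ'=0.8820 (R=2.0000) → pose (5.2407, -2.4388, 0.8820)

(5.2407, -2.4388, 0.8820)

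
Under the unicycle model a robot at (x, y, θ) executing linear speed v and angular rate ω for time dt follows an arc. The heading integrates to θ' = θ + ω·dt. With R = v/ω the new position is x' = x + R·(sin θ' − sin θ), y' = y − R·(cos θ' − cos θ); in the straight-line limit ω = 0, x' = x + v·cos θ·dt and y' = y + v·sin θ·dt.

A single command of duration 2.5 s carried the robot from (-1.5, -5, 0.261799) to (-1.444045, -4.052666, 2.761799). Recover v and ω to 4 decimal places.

v = 0.5000, ω = 1.0000

Δθ = 2.761799 − 0.261799 = 2.500000
ω = Δθ/dt = 2.500000/2.5 = 1.0000
R = −Δy/(cos θ' − cos θ) = 0.5000
v = R·ω = 0.5000·1.0000 = 0.5000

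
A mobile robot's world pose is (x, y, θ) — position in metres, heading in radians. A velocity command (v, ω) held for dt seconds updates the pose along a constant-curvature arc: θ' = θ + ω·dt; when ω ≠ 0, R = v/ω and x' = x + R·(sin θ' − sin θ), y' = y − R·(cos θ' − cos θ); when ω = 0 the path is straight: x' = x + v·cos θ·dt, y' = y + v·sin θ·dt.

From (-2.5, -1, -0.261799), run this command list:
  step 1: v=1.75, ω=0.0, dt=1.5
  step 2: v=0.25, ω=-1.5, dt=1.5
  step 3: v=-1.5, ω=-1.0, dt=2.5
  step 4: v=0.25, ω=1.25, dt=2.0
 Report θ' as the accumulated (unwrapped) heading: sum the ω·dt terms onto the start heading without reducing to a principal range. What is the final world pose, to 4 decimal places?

(2.0984, -3.4091, -2.5118)

step 1: θ'=-0.2618 (straight) → pose (0.0356, -1.6794, -0.2618)
step 2: θ'=-2.5118 (R=-0.1667) → pose (0.0906, -1.9751, -2.5118)
step 3: θ'=-5.0118 (R=1.5000) → pose (2.4073, -3.6297, -5.0118)
step 4: θ'=-2.5118 (R=0.2000) → pose (2.0984, -3.4091, -2.5118)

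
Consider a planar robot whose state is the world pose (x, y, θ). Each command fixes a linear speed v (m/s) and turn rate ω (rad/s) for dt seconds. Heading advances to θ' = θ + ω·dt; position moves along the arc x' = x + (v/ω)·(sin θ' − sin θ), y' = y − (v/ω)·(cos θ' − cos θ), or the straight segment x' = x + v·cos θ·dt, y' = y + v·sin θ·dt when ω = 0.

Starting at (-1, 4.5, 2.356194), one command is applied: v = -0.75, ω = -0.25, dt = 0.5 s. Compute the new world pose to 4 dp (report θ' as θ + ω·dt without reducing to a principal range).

(-0.7521, 4.2190, 2.2312)

θ' = 2.3562 + -0.25·0.5 = 2.2312
R = v/ω = -0.75/-0.25 = 3.0000
x' = -1 + 3.0000·(sin 2.2312 − sin 2.3562) = -0.7521
y' = 4.5 − 3.0000·(cos 2.2312 − cos 2.3562) = 4.2190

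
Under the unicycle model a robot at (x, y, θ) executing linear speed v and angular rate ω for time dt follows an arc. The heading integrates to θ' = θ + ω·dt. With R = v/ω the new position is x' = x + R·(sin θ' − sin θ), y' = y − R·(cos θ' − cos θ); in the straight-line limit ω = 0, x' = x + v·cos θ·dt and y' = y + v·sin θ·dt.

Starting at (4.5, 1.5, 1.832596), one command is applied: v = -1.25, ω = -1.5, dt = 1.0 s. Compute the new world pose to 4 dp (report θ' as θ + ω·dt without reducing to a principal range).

(3.9671, 0.4967, 0.3326)

θ' = 1.8326 + -1.5·1.0 = 0.3326
R = v/ω = -1.25/-1.5 = 0.8333
x' = 4.5 + 0.8333·(sin 0.3326 − sin 1.8326) = 3.9671
y' = 1.5 − 0.8333·(cos 0.3326 − cos 1.8326) = 0.4967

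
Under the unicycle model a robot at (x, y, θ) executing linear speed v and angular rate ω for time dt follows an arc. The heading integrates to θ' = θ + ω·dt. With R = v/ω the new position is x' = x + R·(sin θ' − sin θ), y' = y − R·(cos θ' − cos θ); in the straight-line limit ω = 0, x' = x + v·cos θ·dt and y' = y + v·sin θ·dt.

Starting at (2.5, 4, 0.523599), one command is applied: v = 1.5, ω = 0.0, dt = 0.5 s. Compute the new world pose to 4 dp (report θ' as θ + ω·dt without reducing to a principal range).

θ' = 0.5236 + 0.0·0.5 = 0.5236
ω = 0 → straight: x' = 2.5 + 1.5·cos(0.5236)·0.5 = 3.1495
y' = 4 + 1.5·sin(0.5236)·0.5 = 4.3750

(3.1495, 4.3750, 0.5236)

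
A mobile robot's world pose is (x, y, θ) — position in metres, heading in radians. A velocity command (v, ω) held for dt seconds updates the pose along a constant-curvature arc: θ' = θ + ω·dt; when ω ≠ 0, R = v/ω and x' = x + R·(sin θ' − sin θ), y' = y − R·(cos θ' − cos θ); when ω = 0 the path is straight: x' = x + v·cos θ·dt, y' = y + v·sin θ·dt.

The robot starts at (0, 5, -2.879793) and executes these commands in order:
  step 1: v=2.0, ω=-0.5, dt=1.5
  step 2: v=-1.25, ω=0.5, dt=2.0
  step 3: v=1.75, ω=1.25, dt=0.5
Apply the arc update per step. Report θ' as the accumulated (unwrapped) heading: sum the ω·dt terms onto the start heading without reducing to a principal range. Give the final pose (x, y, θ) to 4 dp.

step 1: θ'=-3.6298 (R=-4.0000) → pose (-2.9114, 5.3310, -3.6298)
step 2: θ'=-2.6298 (R=-2.5000) → pose (-0.5145, 5.3593, -2.6298)
step 3: θ'=-2.0048 (R=1.4000) → pose (-1.0990, 4.7274, -2.0048)

(-1.0990, 4.7274, -2.0048)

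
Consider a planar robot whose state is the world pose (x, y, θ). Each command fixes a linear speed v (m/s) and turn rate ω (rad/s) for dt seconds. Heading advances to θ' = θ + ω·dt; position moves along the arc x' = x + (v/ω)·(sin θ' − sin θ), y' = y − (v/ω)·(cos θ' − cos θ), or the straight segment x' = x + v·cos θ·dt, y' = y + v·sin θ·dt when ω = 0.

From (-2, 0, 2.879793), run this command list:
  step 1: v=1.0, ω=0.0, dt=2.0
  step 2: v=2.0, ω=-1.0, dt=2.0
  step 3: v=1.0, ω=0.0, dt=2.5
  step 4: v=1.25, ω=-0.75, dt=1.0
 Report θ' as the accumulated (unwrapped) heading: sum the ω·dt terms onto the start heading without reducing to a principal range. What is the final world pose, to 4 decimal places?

step 1: θ'=2.8798 (straight) → pose (-3.9319, 0.5176, 2.8798)
step 2: θ'=0.8798 (R=-2.0000) → pose (-4.9554, 3.7241, 0.8798)
step 3: θ'=0.8798 (straight) → pose (-3.3622, 5.6506, 0.8798)
step 4: θ'=0.1298 (R=-1.6667) → pose (-2.2935, 6.2411, 0.1298)

(-2.2935, 6.2411, 0.1298)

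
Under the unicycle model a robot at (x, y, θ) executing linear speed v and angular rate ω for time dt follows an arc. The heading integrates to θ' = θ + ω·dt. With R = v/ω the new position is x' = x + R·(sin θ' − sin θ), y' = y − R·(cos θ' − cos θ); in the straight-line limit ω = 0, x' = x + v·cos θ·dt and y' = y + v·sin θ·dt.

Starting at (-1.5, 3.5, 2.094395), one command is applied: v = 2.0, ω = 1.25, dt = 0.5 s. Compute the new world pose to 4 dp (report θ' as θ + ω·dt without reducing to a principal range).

(-2.2300, 4.1595, 2.7194)

θ' = 2.0944 + 1.25·0.5 = 2.7194
R = v/ω = 2.0/1.25 = 1.6000
x' = -1.5 + 1.6000·(sin 2.7194 − sin 2.0944) = -2.2300
y' = 3.5 − 1.6000·(cos 2.7194 − cos 2.0944) = 4.1595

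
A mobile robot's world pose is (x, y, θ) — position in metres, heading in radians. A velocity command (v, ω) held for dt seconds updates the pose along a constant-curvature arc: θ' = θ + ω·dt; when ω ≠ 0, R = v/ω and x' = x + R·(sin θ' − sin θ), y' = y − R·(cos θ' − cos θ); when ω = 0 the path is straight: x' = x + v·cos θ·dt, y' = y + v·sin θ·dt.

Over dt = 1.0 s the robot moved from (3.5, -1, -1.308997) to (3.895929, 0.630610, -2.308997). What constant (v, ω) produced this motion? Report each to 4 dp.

Δθ = -2.308997 − -1.308997 = -1.000000
ω = Δθ/dt = -1.000000/1.0 = -1.0000
R = −Δy/(cos θ' − cos θ) = 1.7500
v = R·ω = 1.7500·-1.0000 = -1.7500

v = -1.7500, ω = -1.0000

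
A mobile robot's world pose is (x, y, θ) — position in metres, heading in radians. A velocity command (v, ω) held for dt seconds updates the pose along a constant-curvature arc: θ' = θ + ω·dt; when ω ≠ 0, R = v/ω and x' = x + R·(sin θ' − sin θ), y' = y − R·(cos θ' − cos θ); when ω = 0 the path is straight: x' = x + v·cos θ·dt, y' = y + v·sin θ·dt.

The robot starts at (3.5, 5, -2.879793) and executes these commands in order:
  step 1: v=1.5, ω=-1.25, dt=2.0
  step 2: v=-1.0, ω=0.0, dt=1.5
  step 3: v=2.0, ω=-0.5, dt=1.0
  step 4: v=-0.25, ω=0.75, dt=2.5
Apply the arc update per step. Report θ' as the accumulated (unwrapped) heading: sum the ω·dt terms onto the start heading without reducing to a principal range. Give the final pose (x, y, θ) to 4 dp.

(2.7676, 6.4036, -4.0048)

step 1: θ'=-5.3798 (R=-1.2000) → pose (2.2469, 6.9018, -5.3798)
step 2: θ'=-5.3798 (straight) → pose (1.3185, 5.7237, -5.3798)
step 3: θ'=-5.8798 (R=-4.0000) → pose (2.8900, 6.9268, -5.8798)
step 4: θ'=-4.0048 (R=-0.3333) → pose (2.7676, 6.4036, -4.0048)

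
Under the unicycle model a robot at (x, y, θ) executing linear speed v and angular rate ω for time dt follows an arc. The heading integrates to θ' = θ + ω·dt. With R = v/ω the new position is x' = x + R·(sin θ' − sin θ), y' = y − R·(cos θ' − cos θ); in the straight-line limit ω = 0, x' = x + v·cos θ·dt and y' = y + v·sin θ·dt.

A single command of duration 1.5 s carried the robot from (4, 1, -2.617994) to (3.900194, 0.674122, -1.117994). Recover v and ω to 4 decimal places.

Δθ = -1.117994 − -2.617994 = 1.500000
ω = Δθ/dt = 1.500000/1.5 = 1.0000
R = −Δy/(cos θ' − cos θ) = 0.2500
v = R·ω = 0.2500·1.0000 = 0.2500

v = 0.2500, ω = 1.0000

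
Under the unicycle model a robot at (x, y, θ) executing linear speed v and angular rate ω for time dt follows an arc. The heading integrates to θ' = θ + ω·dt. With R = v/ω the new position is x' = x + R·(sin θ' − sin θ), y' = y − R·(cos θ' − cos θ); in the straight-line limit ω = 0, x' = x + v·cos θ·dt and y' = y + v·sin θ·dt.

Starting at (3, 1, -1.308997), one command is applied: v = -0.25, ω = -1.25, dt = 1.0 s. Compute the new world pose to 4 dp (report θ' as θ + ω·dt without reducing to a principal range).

θ' = -1.3090 + -1.25·1.0 = -2.5590
R = v/ω = -0.25/-1.25 = 0.2000
x' = 3 + 0.2000·(sin -2.5590 − sin -1.3090) = 3.0831
y' = 1 − 0.2000·(cos -2.5590 − cos -1.3090) = 1.2188

(3.0831, 1.2188, -2.5590)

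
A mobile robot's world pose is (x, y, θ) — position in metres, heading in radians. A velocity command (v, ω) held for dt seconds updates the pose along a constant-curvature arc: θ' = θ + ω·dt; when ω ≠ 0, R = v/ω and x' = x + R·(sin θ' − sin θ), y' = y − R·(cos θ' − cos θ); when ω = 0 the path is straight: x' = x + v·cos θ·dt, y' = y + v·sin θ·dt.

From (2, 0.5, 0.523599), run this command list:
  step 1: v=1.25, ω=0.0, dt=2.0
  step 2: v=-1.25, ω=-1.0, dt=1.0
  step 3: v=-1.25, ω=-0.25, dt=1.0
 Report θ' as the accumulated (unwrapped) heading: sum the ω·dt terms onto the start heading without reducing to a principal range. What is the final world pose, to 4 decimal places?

(1.9388, 2.4271, -0.7264)

step 1: θ'=0.5236 (straight) → pose (4.1651, 1.7500, 0.5236)
step 2: θ'=-0.4764 (R=1.2500) → pose (2.9668, 1.7217, -0.4764)
step 3: θ'=-0.7264 (R=5.0000) → pose (1.9388, 2.4271, -0.7264)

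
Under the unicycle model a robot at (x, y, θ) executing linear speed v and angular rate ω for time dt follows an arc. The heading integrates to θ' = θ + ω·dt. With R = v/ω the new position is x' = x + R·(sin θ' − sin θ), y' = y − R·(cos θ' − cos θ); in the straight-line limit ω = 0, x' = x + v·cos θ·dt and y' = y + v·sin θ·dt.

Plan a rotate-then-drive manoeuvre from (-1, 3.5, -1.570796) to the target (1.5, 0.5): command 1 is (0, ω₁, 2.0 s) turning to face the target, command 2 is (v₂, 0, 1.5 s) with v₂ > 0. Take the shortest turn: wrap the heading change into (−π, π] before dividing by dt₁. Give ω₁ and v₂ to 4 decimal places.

heading to target = atan2(0.5−3.5, 1.5−-1) = -0.8761
Δθ = wrap(-0.8761 − -1.5708) = 0.6947; ω₁ = Δθ/dt₁ = 0.3474
distance = √((1.5−-1)² + (0.5−3.5)²) = 3.9051; v₂ = distance/dt₂ = 2.6034

ω₁ = 0.3474, v₂ = 2.6034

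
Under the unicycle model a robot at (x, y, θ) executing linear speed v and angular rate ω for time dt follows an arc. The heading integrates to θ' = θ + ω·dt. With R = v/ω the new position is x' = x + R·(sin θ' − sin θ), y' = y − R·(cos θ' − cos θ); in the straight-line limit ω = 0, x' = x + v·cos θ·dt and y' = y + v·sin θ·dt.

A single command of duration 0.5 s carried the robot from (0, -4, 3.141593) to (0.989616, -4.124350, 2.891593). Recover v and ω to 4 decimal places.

Δθ = 2.891593 − 3.141593 = -0.250000
ω = Δθ/dt = -0.250000/0.5 = -0.5000
R = Δx/(sin θ' − sin θ) = 4.0000
v = R·ω = 4.0000·-0.5000 = -2.0000

v = -2.0000, ω = -0.5000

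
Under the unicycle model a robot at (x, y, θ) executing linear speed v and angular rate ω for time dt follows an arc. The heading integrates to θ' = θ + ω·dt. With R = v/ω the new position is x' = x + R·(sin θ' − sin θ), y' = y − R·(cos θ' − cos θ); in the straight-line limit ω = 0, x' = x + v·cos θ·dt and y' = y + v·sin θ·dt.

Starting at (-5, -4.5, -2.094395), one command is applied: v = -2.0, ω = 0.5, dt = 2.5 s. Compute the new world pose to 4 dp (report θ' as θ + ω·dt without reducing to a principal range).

(-5.4738, 0.1567, -0.8444)

θ' = -2.0944 + 0.5·2.5 = -0.8444
R = v/ω = -2.0/0.5 = -4.0000
x' = -5 + -4.0000·(sin -0.8444 − sin -2.0944) = -5.4738
y' = -4.5 − -4.0000·(cos -0.8444 − cos -2.0944) = 0.1567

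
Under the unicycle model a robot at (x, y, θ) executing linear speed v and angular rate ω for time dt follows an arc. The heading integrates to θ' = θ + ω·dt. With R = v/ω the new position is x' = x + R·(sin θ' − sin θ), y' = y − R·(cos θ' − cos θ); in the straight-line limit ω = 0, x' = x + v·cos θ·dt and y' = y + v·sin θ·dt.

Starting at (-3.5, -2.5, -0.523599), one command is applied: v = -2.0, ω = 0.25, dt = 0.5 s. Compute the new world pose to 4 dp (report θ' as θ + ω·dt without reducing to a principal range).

(-4.3950, -2.0554, -0.3986)

θ' = -0.5236 + 0.25·0.5 = -0.3986
R = v/ω = -2.0/0.25 = -8.0000
x' = -3.5 + -8.0000·(sin -0.3986 − sin -0.5236) = -4.3950
y' = -2.5 − -8.0000·(cos -0.3986 − cos -0.5236) = -2.0554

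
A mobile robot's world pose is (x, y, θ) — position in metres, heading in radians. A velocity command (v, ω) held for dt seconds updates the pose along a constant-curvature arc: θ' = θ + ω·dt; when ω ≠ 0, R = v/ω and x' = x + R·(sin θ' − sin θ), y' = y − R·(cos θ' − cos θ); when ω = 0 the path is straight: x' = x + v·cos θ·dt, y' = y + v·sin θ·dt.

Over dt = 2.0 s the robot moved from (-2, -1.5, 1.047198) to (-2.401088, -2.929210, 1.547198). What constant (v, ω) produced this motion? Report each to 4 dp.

Δθ = 1.547198 − 1.047198 = 0.500000
ω = Δθ/dt = 0.500000/2.0 = 0.2500
R = −Δy/(cos θ' − cos θ) = -3.0000
v = R·ω = -3.0000·0.2500 = -0.7500

v = -0.7500, ω = 0.2500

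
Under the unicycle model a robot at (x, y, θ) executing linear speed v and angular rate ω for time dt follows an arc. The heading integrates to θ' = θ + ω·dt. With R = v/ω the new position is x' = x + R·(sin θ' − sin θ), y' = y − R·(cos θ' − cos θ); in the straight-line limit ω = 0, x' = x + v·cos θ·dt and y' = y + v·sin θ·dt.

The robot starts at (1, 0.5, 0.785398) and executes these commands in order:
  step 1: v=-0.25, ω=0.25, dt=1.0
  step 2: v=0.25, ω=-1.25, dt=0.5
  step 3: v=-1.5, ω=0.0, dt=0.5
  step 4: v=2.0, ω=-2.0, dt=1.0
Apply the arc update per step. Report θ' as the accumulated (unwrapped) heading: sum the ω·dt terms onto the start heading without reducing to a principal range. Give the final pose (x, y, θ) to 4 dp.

step 1: θ'=1.0354 (R=-1.0000) → pose (0.8470, 0.3031, 1.0354)
step 2: θ'=0.4104 (R=-0.2000) → pose (0.9393, 0.3844, 0.4104)
step 3: θ'=0.4104 (straight) → pose (0.2515, 0.0852, 0.4104)
step 4: θ'=-1.5896 (R=-1.0000) → pose (1.6503, -0.8506, -1.5896)

(1.6503, -0.8506, -1.5896)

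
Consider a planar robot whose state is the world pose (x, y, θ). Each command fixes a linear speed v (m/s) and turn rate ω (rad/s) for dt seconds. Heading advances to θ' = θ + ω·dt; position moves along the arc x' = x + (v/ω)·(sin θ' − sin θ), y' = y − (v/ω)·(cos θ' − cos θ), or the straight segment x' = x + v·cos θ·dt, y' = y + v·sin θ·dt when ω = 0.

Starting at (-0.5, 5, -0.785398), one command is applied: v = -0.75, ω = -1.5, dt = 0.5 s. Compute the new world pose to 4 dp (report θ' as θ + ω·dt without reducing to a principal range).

(-0.6461, 5.3359, -1.5354)

θ' = -0.7854 + -1.5·0.5 = -1.5354
R = v/ω = -0.75/-1.5 = 0.5000
x' = -0.5 + 0.5000·(sin -1.5354 − sin -0.7854) = -0.6461
y' = 5 − 0.5000·(cos -1.5354 − cos -0.7854) = 5.3359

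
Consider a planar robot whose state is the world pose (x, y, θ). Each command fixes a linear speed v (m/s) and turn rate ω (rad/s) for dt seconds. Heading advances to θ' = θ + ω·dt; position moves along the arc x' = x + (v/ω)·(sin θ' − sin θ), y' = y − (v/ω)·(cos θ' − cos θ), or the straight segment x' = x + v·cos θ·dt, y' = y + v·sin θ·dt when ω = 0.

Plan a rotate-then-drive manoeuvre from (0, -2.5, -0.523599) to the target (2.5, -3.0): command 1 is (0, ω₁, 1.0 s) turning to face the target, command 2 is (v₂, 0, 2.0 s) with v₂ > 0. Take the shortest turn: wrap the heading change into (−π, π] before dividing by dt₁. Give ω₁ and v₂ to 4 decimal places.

ω₁ = 0.3262, v₂ = 1.2748

heading to target = atan2(-3−-2.5, 2.5−0) = -0.1974
Δθ = wrap(-0.1974 − -0.5236) = 0.3262; ω₁ = Δθ/dt₁ = 0.3262
distance = √((2.5−0)² + (-3−-2.5)²) = 2.5495; v₂ = distance/dt₂ = 1.2748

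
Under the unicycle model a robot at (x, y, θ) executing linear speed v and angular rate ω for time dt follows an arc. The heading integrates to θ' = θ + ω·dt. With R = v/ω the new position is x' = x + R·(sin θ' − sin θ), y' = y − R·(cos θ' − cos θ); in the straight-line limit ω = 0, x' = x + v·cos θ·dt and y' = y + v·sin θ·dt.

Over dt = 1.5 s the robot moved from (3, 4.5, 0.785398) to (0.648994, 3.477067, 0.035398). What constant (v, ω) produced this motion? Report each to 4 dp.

Δθ = 0.035398 − 0.785398 = -0.750000
ω = Δθ/dt = -0.750000/1.5 = -0.5000
R = Δx/(sin θ' − sin θ) = 3.5000
v = R·ω = 3.5000·-0.5000 = -1.7500

v = -1.7500, ω = -0.5000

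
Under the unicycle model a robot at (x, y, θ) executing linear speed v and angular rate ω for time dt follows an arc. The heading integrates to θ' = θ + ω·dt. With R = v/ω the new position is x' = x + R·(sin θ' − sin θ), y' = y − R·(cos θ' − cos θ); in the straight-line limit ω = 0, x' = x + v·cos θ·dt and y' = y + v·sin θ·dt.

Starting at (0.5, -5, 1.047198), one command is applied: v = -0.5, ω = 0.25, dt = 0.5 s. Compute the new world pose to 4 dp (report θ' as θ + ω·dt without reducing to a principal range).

(0.3888, -5.2237, 1.1722)

θ' = 1.0472 + 0.25·0.5 = 1.1722
R = v/ω = -0.5/0.25 = -2.0000
x' = 0.5 + -2.0000·(sin 1.1722 − sin 1.0472) = 0.3888
y' = -5 − -2.0000·(cos 1.1722 − cos 1.0472) = -5.2237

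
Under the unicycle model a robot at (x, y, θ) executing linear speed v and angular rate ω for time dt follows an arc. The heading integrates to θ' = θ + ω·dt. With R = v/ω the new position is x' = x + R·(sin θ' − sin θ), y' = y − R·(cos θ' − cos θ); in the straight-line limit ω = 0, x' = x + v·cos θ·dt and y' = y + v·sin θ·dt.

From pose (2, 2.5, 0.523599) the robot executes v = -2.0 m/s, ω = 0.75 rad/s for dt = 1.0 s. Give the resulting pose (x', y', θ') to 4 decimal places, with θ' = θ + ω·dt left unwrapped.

(0.7836, 0.9715, 1.2736)

θ' = 0.5236 + 0.75·1.0 = 1.2736
R = v/ω = -2.0/0.75 = -2.6667
x' = 2 + -2.6667·(sin 1.2736 − sin 0.5236) = 0.7836
y' = 2.5 − -2.6667·(cos 1.2736 − cos 0.5236) = 0.9715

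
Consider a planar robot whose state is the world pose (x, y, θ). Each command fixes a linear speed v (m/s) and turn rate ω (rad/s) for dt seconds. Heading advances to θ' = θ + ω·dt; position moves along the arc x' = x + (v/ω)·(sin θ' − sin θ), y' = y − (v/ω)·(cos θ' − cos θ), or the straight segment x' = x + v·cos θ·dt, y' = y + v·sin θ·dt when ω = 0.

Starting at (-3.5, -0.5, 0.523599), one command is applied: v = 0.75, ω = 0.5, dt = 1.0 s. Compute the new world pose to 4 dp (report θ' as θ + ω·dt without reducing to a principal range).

θ' = 0.5236 + 0.5·1.0 = 1.0236
R = v/ω = 0.75/0.5 = 1.5000
x' = -3.5 + 1.5000·(sin 1.0236 − sin 0.5236) = -2.9690
y' = -0.5 − 1.5000·(cos 1.0236 − cos 0.5236) = 0.0186

(-2.9690, 0.0186, 1.0236)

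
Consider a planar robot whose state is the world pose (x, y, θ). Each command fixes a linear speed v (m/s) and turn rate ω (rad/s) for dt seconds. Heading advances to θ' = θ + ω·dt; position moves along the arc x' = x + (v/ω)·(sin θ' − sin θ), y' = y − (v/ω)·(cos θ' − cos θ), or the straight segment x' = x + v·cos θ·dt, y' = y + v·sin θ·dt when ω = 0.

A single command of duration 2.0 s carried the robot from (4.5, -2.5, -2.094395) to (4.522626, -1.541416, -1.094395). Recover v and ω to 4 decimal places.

v = -0.5000, ω = 0.5000

Δθ = -1.094395 − -2.094395 = 1.000000
ω = Δθ/dt = 1.000000/2.0 = 0.5000
R = −Δy/(cos θ' − cos θ) = -1.0000
v = R·ω = -1.0000·0.5000 = -0.5000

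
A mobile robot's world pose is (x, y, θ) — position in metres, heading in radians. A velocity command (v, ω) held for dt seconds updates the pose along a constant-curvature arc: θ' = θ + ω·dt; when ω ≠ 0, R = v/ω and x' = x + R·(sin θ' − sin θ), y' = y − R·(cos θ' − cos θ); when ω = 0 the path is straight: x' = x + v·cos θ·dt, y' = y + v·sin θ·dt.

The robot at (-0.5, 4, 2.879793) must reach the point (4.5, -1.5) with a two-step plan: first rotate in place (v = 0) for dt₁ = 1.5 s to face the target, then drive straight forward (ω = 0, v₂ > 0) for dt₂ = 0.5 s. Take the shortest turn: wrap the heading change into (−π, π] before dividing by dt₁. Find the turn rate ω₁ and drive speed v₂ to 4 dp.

ω₁ = 1.7136, v₂ = 14.8661

heading to target = atan2(-1.5−4, 4.5−-0.5) = -0.8330
Δθ = wrap(-0.8330 − 2.8798) = 2.5704; ω₁ = Δθ/dt₁ = 1.7136
distance = √((4.5−-0.5)² + (-1.5−4)²) = 7.4330; v₂ = distance/dt₂ = 14.8661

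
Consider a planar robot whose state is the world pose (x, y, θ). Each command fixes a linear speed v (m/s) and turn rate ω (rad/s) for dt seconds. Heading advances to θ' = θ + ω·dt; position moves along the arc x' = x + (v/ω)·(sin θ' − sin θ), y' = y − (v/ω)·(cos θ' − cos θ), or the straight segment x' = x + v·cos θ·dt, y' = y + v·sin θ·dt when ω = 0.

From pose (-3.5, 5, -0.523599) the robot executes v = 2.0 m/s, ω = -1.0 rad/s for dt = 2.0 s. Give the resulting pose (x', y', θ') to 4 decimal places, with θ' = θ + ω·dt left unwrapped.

(-3.3412, 1.6379, -2.5236)

θ' = -0.5236 + -1.0·2.0 = -2.5236
R = v/ω = 2.0/-1.0 = -2.0000
x' = -3.5 + -2.0000·(sin -2.5236 − sin -0.5236) = -3.3412
y' = 5 − -2.0000·(cos -2.5236 − cos -0.5236) = 1.6379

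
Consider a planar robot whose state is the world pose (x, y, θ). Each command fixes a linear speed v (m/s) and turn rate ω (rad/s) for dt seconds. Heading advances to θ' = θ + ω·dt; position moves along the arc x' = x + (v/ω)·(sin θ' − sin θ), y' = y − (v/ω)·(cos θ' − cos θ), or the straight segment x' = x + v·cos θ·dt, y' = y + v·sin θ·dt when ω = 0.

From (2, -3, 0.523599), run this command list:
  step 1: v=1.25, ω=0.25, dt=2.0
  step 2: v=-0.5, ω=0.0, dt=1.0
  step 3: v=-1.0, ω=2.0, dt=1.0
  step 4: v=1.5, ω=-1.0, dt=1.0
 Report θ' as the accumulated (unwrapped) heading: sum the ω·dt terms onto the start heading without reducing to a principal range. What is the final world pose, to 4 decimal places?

(2.7057, -1.6217, 2.0236)

step 1: θ'=1.0236 (R=5.0000) → pose (3.7699, -1.2714, 1.0236)
step 2: θ'=1.0236 (straight) → pose (3.5098, -1.6983, 1.0236)
step 3: θ'=3.0236 (R=-0.5000) → pose (3.8779, -2.4550, 3.0236)
step 4: θ'=2.0236 (R=-1.5000) → pose (2.7057, -1.6217, 2.0236)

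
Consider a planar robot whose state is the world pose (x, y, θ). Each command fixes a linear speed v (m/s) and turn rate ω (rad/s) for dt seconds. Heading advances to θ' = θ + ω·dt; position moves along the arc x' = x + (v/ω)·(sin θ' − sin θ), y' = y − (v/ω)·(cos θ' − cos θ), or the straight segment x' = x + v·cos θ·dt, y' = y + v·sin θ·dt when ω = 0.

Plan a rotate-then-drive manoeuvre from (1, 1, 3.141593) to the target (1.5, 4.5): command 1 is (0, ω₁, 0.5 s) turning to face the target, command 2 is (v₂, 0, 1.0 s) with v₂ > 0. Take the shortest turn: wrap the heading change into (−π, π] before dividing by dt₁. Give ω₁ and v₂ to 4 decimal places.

heading to target = atan2(4.5−1, 1.5−1) = 1.4289
Δθ = wrap(1.4289 − 3.1416) = -1.7127; ω₁ = Δθ/dt₁ = -3.4254
distance = √((1.5−1)² + (4.5−1)²) = 3.5355; v₂ = distance/dt₂ = 3.5355

ω₁ = -3.4254, v₂ = 3.5355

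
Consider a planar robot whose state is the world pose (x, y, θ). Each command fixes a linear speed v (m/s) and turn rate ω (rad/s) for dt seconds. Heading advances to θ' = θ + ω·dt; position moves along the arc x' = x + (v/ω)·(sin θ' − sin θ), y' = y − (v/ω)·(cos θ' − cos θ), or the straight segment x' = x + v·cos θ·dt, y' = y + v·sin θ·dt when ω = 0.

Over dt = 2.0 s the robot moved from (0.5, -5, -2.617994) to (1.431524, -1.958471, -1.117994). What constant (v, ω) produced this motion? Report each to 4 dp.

Δθ = -1.117994 − -2.617994 = 1.500000
ω = Δθ/dt = 1.500000/2.0 = 0.7500
R = −Δy/(cos θ' − cos θ) = -2.3333
v = R·ω = -2.3333·0.7500 = -1.7500

v = -1.7500, ω = 0.7500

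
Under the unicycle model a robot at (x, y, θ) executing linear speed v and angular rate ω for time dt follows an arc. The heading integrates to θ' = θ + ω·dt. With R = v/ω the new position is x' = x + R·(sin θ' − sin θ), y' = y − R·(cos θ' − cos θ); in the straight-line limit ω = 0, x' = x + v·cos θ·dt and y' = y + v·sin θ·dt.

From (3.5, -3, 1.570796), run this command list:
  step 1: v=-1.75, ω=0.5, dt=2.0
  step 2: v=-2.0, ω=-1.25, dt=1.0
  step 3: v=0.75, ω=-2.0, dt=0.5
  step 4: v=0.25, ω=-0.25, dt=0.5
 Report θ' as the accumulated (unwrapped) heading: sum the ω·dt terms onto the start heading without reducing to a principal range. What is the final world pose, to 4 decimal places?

step 1: θ'=2.5708 (R=-3.5000) → pose (5.1089, -5.9451, 2.5708)
step 2: θ'=1.3208 (R=1.6000) → pose (5.7947, -7.6873, 1.3208)
step 3: θ'=0.3208 (R=-0.3750) → pose (6.0398, -7.4243, 0.3208)
step 4: θ'=0.1958 (R=-1.0000) → pose (6.1606, -7.3923, 0.1958)

(6.1606, -7.3923, 0.1958)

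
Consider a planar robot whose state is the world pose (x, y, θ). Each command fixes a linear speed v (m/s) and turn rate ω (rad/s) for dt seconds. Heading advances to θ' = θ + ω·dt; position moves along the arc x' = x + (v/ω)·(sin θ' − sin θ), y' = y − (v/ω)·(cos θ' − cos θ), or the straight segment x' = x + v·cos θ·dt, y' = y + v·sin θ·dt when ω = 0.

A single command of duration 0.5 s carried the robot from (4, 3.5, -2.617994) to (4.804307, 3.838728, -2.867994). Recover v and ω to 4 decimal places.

v = -1.7500, ω = -0.5000

Δθ = -2.867994 − -2.617994 = -0.250000
ω = Δθ/dt = -0.250000/0.5 = -0.5000
R = Δx/(sin θ' − sin θ) = 3.5000
v = R·ω = 3.5000·-0.5000 = -1.7500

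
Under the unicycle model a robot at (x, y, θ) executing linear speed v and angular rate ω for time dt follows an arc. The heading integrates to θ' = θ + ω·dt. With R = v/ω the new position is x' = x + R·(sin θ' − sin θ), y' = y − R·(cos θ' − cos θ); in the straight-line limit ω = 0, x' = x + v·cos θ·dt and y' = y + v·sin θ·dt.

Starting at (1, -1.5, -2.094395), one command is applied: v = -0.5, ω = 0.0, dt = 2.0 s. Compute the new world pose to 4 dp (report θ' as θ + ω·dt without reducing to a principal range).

θ' = -2.0944 + 0.0·2.0 = -2.0944
ω = 0 → straight: x' = 1 + -0.5·cos(-2.0944)·2.0 = 1.5000
y' = -1.5 + -0.5·sin(-2.0944)·2.0 = -0.6340

(1.5000, -0.6340, -2.0944)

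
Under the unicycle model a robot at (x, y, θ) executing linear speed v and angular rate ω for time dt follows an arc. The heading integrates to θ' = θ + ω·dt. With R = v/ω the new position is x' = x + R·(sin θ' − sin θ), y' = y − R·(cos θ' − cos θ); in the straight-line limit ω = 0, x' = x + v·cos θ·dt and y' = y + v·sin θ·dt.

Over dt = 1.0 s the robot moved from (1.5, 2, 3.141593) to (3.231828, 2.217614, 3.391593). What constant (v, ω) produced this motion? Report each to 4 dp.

Δθ = 3.391593 − 3.141593 = 0.250000
ω = Δθ/dt = 0.250000/1.0 = 0.2500
R = Δx/(sin θ' − sin θ) = -7.0000
v = R·ω = -7.0000·0.2500 = -1.7500

v = -1.7500, ω = 0.2500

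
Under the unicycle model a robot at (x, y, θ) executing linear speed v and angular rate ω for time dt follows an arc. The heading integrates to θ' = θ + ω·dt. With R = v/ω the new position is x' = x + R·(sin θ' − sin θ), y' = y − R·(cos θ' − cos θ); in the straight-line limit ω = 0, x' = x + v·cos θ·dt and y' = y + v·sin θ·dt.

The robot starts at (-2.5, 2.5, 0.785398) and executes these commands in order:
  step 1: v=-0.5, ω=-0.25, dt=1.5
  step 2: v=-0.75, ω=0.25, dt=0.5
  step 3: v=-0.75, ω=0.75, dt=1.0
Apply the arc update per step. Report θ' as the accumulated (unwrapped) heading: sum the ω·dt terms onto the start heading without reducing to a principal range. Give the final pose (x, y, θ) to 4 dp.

step 1: θ'=0.4104 (R=2.0000) → pose (-3.1163, 2.0803, 0.4104)
step 2: θ'=0.5354 (R=-3.0000) → pose (-3.4499, 1.9096, 0.5354)
step 3: θ'=1.2854 (R=-1.0000) → pose (-3.8993, 1.3311, 1.2854)

(-3.8993, 1.3311, 1.2854)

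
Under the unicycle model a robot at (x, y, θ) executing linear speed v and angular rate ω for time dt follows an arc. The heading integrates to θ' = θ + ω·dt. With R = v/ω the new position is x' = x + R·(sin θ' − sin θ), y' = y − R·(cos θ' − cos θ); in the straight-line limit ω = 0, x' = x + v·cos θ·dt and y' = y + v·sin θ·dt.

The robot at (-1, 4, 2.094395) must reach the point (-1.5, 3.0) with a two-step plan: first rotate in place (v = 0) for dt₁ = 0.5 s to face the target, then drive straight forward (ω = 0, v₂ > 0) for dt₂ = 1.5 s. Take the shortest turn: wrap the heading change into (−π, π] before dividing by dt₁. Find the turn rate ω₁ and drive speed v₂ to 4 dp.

heading to target = atan2(3−4, -1.5−-1) = -2.0344
Δθ = wrap(-2.0344 − 2.0944) = 2.1543; ω₁ = Δθ/dt₁ = 4.3087
distance = √((-1.5−-1)² + (3−4)²) = 1.1180; v₂ = distance/dt₂ = 0.7454

ω₁ = 4.3087, v₂ = 0.7454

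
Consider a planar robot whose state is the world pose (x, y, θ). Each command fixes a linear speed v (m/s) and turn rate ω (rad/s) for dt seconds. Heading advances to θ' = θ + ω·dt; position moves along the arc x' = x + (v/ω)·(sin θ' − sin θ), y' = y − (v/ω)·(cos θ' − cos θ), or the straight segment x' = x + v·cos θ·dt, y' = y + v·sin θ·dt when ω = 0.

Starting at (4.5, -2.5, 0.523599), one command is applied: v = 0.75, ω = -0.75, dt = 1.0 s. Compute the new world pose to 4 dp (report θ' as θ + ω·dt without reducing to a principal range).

θ' = 0.5236 + -0.75·1.0 = -0.2264
R = v/ω = 0.75/-0.75 = -1.0000
x' = 4.5 + -1.0000·(sin -0.2264 − sin 0.5236) = 5.2245
y' = -2.5 − -1.0000·(cos -0.2264 − cos 0.5236) = -2.3915

(5.2245, -2.3915, -0.2264)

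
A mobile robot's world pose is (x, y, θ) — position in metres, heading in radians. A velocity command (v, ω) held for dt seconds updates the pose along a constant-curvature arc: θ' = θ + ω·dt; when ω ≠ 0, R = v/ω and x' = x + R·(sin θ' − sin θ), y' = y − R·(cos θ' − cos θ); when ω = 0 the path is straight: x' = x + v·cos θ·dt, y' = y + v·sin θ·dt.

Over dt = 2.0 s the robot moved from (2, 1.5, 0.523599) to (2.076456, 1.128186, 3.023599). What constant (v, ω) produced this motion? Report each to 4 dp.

Δθ = 3.023599 − 0.523599 = 2.500000
ω = Δθ/dt = 2.500000/2.0 = 1.2500
R = −Δy/(cos θ' − cos θ) = -0.2000
v = R·ω = -0.2000·1.2500 = -0.2500

v = -0.2500, ω = 1.2500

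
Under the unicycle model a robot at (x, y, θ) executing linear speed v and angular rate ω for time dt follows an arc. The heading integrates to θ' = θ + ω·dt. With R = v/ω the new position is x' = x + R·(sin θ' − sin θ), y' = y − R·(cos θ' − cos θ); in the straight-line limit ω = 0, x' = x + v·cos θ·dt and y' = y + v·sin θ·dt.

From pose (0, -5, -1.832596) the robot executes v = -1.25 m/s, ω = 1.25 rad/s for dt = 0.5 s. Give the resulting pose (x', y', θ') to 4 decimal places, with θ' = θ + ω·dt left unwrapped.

(-0.0312, -4.3859, -1.2076)

θ' = -1.8326 + 1.25·0.5 = -1.2076
R = v/ω = -1.25/1.25 = -1.0000
x' = 0 + -1.0000·(sin -1.2076 − sin -1.8326) = -0.0312
y' = -5 − -1.0000·(cos -1.2076 − cos -1.8326) = -4.3859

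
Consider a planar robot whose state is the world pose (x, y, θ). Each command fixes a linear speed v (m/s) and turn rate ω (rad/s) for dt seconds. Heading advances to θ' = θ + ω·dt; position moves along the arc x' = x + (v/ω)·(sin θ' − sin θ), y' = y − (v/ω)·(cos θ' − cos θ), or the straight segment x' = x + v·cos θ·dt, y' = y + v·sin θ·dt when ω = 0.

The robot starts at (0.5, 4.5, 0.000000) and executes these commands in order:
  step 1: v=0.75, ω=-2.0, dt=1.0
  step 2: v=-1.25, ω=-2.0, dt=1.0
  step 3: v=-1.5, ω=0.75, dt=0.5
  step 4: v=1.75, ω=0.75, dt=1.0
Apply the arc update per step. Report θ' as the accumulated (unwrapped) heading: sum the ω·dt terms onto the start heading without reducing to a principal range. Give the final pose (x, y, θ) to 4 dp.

(0.7671, 3.8388, -2.8750)

step 1: θ'=-2.0000 (R=-0.3750) → pose (0.8410, 3.9689, -2.0000)
step 2: θ'=-4.0000 (R=0.6250) → pose (1.8823, 4.1174, -4.0000)
step 3: θ'=-3.6250 (R=-2.0000) → pose (2.4663, 3.6538, -3.6250)
step 4: θ'=-2.8750 (R=2.3333) → pose (0.7671, 3.8388, -2.8750)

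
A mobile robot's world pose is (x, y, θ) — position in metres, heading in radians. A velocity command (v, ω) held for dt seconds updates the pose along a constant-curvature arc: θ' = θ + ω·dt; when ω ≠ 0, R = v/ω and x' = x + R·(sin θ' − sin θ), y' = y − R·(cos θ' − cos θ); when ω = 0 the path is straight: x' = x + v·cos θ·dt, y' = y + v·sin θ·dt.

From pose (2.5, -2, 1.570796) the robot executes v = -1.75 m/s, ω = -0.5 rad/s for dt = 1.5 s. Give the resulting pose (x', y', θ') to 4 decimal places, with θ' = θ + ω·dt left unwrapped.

(1.5609, -4.3857, 0.8208)

θ' = 1.5708 + -0.5·1.5 = 0.8208
R = v/ω = -1.75/-0.5 = 3.5000
x' = 2.5 + 3.5000·(sin 0.8208 − sin 1.5708) = 1.5609
y' = -2 − 3.5000·(cos 0.8208 − cos 1.5708) = -4.3857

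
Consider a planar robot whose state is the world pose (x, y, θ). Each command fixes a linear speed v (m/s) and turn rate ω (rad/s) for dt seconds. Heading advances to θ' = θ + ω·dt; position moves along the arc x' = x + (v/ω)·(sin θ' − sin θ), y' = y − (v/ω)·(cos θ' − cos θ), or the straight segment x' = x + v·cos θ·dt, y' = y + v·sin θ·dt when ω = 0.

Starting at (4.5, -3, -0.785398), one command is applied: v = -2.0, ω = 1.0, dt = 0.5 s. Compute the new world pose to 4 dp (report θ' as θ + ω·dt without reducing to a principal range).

θ' = -0.7854 + 1.0·0.5 = -0.2854
R = v/ω = -2.0/1.0 = -2.0000
x' = 4.5 + -2.0000·(sin -0.2854 − sin -0.7854) = 3.6489
y' = -3 − -2.0000·(cos -0.2854 − cos -0.7854) = -2.4951

(3.6489, -2.4951, -0.2854)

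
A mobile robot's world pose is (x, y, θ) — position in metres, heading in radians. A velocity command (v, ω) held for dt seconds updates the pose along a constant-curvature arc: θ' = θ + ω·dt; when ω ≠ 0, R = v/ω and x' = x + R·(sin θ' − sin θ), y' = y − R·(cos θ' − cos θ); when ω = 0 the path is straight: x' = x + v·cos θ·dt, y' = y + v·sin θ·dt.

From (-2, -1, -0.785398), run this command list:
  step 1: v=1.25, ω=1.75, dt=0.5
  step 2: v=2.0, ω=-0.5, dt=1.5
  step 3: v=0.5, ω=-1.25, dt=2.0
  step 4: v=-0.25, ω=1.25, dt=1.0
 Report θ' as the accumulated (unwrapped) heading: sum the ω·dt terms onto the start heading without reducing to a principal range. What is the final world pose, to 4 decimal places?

(1.3201, -2.6138, -1.9104)

step 1: θ'=0.0896 (R=0.7143) → pose (-1.4310, -1.2063, 0.0896)
step 2: θ'=-0.6604 (R=-4.0000) → pose (1.3806, -2.0313, -0.6604)
step 3: θ'=-3.1604 (R=-0.4000) → pose (1.1278, -2.7471, -3.1604)
step 4: θ'=-1.9104 (R=-0.2000) → pose (1.3201, -2.6138, -1.9104)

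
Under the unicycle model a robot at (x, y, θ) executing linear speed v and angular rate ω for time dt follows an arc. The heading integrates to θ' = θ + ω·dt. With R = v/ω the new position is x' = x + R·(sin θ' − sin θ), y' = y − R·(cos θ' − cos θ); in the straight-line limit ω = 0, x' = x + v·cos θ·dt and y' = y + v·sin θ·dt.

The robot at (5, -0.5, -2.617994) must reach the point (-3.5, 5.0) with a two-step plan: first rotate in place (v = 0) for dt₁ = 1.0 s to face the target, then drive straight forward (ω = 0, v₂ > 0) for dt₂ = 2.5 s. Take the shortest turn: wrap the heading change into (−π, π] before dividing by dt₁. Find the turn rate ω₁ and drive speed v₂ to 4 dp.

heading to target = atan2(5−-0.5, -3.5−5) = 2.5673
Δθ = wrap(2.5673 − -2.6180) = -1.0979; ω₁ = Δθ/dt₁ = -1.0979
distance = √((-3.5−5)² + (5−-0.5)²) = 10.1242; v₂ = distance/dt₂ = 4.0497

ω₁ = -1.0979, v₂ = 4.0497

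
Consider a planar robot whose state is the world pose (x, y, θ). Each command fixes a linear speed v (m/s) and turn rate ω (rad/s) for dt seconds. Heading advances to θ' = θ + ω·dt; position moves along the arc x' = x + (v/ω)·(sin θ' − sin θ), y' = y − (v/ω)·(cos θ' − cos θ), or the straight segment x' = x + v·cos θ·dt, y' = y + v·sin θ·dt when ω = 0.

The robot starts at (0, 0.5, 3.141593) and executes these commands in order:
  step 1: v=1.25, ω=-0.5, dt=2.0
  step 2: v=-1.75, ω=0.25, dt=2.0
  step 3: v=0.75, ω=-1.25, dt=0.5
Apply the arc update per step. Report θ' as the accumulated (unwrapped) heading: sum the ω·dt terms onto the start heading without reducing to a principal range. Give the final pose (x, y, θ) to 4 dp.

step 1: θ'=2.1416 (R=-2.5000) → pose (-2.1037, 1.6492, 2.1416)
step 2: θ'=2.6416 (R=-7.0000) → pose (0.4306, -0.7117, 2.6416)
step 3: θ'=2.0166 (R=-0.6000) → pose (0.1769, -0.4439, 2.0166)

(0.1769, -0.4439, 2.0166)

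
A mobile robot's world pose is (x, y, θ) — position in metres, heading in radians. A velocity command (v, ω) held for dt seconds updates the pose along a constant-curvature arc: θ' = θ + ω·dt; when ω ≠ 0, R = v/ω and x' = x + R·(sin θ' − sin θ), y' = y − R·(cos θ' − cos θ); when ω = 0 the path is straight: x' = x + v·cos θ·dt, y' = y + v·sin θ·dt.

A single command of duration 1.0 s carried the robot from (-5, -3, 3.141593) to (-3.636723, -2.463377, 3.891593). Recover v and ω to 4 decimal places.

Δθ = 3.891593 − 3.141593 = 0.750000
ω = Δθ/dt = 0.750000/1.0 = 0.7500
R = Δx/(sin θ' − sin θ) = -2.0000
v = R·ω = -2.0000·0.7500 = -1.5000

v = -1.5000, ω = 0.7500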